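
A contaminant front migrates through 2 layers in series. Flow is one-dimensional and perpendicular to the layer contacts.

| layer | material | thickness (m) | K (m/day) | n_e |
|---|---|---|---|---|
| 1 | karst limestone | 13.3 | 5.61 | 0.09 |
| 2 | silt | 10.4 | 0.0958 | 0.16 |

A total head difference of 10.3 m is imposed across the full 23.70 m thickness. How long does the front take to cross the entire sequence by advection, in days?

With flow normal to the layers, continuity requires the same specific discharge q through every layer.
Σ(b_i/K_i) = 13.3/5.61 + 10.4/0.0958 = 110.9 d.
q = Δh / Σ(b_i/K_i) = 10.3 / 110.9 = 0.09285 m/day.
In each layer the seepage velocity is v_i = q/n_i, so the layer transit time is t_i = b_i·n_i / q:
  layer 1 (karst limestone): t_1 = 13.3 × 0.09 / 0.09285 = 12.89 d
  layer 2 (silt): t_2 = 10.4 × 0.16 / 0.09285 = 17.92 d
Total t = Σ t_i = 30.81 days.

30.8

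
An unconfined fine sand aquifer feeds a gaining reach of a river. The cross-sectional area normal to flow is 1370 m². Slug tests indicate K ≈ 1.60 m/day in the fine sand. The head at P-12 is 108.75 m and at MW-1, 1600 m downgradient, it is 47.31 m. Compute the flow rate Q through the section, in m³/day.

Hydraulic gradient i = (108.75 − 47.31) / 1600 = 61.44 / 1600 = 0.03840.
Darcy's law: Q = K · A · i = 1.600 × 1370 × 0.03840 = 84.17 m³/day.

84.2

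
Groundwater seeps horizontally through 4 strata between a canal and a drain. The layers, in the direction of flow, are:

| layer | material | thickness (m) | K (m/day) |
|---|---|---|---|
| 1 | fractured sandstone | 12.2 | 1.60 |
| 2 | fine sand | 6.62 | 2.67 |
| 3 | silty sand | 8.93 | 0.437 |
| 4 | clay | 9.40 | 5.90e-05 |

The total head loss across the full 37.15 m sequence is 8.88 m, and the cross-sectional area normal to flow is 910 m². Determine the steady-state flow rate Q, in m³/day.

0.0507

Flow is perpendicular to layering, so the layers act in series and the equivalent K is the thickness-weighted harmonic mean.
Total thickness L = 12.2 + 6.62 + 8.93 + 9.40 = 37.15 m.
Σ(b_i/K_i) = 12.2/1.60 + 6.62/2.67 + 8.93/0.437 + 9.40/5.90e-05 = 1.594e+05 d.
K_eq = L / Σ(b_i/K_i) = 37.15 / 1.594e+05 = 0.0002331 m/day.
Q = K_eq · A · (Δh/L) = 0.0002331 × 910 × (8.88/37.15) = 0.05071 m³/day.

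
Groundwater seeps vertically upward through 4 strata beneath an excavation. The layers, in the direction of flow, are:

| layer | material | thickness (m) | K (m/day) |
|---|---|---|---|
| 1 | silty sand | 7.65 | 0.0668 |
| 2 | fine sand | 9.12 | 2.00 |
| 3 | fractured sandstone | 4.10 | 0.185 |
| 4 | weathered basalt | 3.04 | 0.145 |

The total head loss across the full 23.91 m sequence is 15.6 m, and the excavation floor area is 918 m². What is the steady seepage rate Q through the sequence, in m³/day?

Flow is perpendicular to layering, so the layers act in series and the equivalent K is the thickness-weighted harmonic mean.
Total thickness L = 7.65 + 9.12 + 4.10 + 3.04 = 23.91 m.
Σ(b_i/K_i) = 7.65/0.0668 + 9.12/2.00 + 4.10/0.185 + 3.04/0.145 = 162.2 d.
K_eq = L / Σ(b_i/K_i) = 23.91 / 162.2 = 0.1474 m/day.
Q = K_eq · A · (Δh/L) = 0.1474 × 918 × (15.6/23.91) = 88.29 m³/day.

88.3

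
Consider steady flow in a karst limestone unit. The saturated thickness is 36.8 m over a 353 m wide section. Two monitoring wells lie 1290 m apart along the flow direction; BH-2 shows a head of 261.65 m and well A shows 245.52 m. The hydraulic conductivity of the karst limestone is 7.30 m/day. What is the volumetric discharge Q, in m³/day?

1190

Cross-sectional area A = 353 × 36.8 = 12990 m².
Hydraulic gradient i = (261.65 − 245.52) / 1290 = 16.13 / 1290 = 0.01250.
Darcy's law: Q = K · A · i = 7.300 × 12990 × 0.01250 = 1186 m³/day.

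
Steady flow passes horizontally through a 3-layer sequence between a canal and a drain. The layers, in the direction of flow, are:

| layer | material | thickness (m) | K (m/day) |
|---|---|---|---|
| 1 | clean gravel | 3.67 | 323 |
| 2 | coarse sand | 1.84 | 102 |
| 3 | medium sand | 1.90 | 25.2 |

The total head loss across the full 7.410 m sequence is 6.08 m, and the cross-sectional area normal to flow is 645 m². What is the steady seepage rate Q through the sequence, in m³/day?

37400

Flow is perpendicular to layering, so the layers act in series and the equivalent K is the thickness-weighted harmonic mean.
Total thickness L = 3.67 + 1.84 + 1.90 = 7.410 m.
Σ(b_i/K_i) = 3.67/323 + 1.84/102 + 1.90/25.2 = 0.1048 d.
K_eq = L / Σ(b_i/K_i) = 7.410 / 0.1048 = 70.71 m/day.
Q = K_eq · A · (Δh/L) = 70.71 × 645 × (6.08/7.410) = 37420 m³/day.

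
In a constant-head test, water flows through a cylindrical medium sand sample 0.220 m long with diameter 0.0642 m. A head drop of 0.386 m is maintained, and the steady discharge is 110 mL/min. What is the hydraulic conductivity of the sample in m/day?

Cross-sectional area A = π·(d/2)² = π × (0.0642/2)² = 0.003237 m².
Convert discharge: 110 mL/min = 1.833e-06 m³/s.
Darcy's law rearranged: K = Q·L / (A·Δh) = 1.833e-06 × 0.220 / (0.003237 × 0.386) = 0.0003228 m/s = 27.89 m/day.

27.9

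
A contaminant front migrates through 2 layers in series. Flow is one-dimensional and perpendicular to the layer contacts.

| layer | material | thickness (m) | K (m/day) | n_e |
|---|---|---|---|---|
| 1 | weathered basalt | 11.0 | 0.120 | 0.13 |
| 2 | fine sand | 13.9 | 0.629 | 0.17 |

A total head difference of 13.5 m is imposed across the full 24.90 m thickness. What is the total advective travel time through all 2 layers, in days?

With flow normal to the layers, continuity requires the same specific discharge q through every layer.
Σ(b_i/K_i) = 11.0/0.120 + 13.9/0.629 = 113.8 d.
q = Δh / Σ(b_i/K_i) = 13.5 / 113.8 = 0.1187 m/day.
In each layer the seepage velocity is v_i = q/n_i, so the layer transit time is t_i = b_i·n_i / q:
  layer 1 (weathered basalt): t_1 = 11.0 × 0.13 / 0.1187 = 12.05 d
  layer 2 (fine sand): t_2 = 13.9 × 0.17 / 0.1187 = 19.91 d
Total t = Σ t_i = 31.96 days.

32.0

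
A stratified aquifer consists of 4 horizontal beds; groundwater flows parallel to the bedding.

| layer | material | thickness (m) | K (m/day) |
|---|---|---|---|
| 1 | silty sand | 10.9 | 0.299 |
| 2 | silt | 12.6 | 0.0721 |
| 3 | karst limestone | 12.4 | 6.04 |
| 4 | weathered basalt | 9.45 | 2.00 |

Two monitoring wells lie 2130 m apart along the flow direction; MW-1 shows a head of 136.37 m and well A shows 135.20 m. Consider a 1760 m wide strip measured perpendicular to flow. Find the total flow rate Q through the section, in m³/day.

Flow is parallel to layering, so each bed carries its own Darcy discharge and the transmissivities add.
Σ(K_i·b_i) = 0.299×10.9 + 0.0721×12.6 + 6.04×12.4 + 2.00×9.45 = 97.96 m²/day.
Hydraulic gradient i = (136.37 − 135.20) / 2130 = 1.17 / 2130 = 0.0005493.
Q = Σ(K_i·b_i) · W · i = 97.96 × 1760 × 0.0005493 = 94.71 m³/day.

94.7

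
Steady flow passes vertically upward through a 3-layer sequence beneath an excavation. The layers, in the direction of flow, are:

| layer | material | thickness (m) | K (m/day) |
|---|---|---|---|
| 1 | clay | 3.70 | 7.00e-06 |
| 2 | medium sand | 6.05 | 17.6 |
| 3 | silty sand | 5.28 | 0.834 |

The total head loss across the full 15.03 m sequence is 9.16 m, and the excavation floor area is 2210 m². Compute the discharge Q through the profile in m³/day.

0.0383

Flow is perpendicular to layering, so the layers act in series and the equivalent K is the thickness-weighted harmonic mean.
Total thickness L = 3.70 + 6.05 + 5.28 = 15.03 m.
Σ(b_i/K_i) = 3.70/7.00e-06 + 6.05/17.6 + 5.28/0.834 = 5.286e+05 d.
K_eq = L / Σ(b_i/K_i) = 15.03 / 5.286e+05 = 2.843e-05 m/day.
Q = K_eq · A · (Δh/L) = 2.843e-05 × 2210 × (9.16/15.03) = 0.03830 m³/day.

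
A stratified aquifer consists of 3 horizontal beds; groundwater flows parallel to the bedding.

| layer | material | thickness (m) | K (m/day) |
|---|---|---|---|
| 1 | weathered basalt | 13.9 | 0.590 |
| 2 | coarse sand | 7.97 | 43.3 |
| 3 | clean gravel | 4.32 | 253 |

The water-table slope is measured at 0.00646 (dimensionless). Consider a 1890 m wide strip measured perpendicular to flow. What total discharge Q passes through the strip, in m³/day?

17700

Flow is parallel to layering, so each bed carries its own Darcy discharge and the transmissivities add.
Σ(K_i·b_i) = 0.590×13.9 + 43.3×7.97 + 253×4.32 = 1446 m²/day.
Hydraulic gradient i = 0.00646.
Q = Σ(K_i·b_i) · W · i = 1446 × 1890 × 0.006460 = 17658 m³/day.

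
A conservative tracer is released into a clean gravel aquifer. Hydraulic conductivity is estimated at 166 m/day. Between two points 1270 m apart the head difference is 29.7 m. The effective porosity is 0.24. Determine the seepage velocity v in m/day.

16.2

Hydraulic gradient i = Δh / L = 29.7 / 1270 = 0.02339.
Darcy flux q = K · i = 166.0 × 0.02339 = 3.882 m/day.
Seepage velocity v = q / n_e = 3.882 / 0.24 = 16.18 m/day.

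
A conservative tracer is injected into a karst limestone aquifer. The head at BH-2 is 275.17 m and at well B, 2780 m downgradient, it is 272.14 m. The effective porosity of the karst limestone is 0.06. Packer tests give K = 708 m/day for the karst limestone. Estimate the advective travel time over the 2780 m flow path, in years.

0.592

Hydraulic gradient i = (275.17 − 272.14) / 2780 = 3.03 / 2780 = 0.001090.
Darcy flux q = K · i = 708.0 × 0.001090 = 0.7717 m/day.
Seepage velocity v = q / n_e = 0.7717 / 0.06 = 12.86 m/day.
Travel time t = L / v = 2780 / 12.86 = 216.2 days = 0.5918 years.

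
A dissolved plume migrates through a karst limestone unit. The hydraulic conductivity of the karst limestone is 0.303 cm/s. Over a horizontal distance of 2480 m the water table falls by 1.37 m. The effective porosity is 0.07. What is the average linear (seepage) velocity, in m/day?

2.07

Convert K: 0.303 cm/s × 864 = 261.8 m/day.
Hydraulic gradient i = Δh / L = 1.37 / 2480 = 0.0005524.
Darcy flux q = K · i = 261.8 × 0.0005524 = 0.1446 m/day.
Seepage velocity v = q / n_e = 0.1446 / 0.07 = 2.066 m/day.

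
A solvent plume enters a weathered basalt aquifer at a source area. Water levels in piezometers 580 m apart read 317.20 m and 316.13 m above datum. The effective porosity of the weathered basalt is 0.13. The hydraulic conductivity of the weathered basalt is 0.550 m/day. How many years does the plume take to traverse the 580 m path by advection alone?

Hydraulic gradient i = (317.20 − 316.13) / 580 = 1.07 / 580 = 0.001845.
Darcy flux q = K · i = 0.5500 × 0.001845 = 0.001015 m/day.
Seepage velocity v = q / n_e = 0.001015 / 0.13 = 0.007805 m/day.
Travel time t = L / v = 580 / 0.007805 = 74311 days = 203.5 years.

203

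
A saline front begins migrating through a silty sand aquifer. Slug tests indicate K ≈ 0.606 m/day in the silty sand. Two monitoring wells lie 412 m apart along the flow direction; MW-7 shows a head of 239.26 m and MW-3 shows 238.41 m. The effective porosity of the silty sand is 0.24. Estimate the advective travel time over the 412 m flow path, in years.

217

Hydraulic gradient i = (239.26 − 238.41) / 412 = 0.85 / 412 = 0.002063.
Darcy flux q = K · i = 0.6060 × 0.002063 = 0.001250 m/day.
Seepage velocity v = q / n_e = 0.001250 / 0.24 = 0.005209 m/day.
Travel time t = L / v = 412 / 0.005209 = 79089 days = 216.5 years.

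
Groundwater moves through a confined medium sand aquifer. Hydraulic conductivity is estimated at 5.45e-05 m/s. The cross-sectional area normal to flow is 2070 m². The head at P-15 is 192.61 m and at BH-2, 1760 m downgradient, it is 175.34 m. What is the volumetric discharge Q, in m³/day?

95.6

Convert K: 5.45e-05 m/s × 86400 = 4.709 m/day.
Hydraulic gradient i = (192.61 − 175.34) / 1760 = 17.27 / 1760 = 0.009813.
Darcy's law: Q = K · A · i = 4.709 × 2070 × 0.009813 = 95.64 m³/day.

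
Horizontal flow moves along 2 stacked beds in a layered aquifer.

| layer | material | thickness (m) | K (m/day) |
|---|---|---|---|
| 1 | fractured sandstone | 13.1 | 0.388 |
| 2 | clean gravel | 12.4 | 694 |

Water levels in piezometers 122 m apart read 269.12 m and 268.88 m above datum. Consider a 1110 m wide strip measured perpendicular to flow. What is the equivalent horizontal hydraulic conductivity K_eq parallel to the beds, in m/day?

338

Flow is parallel to layering, so each bed carries its own Darcy discharge and the transmissivities add.
Σ(K_i·b_i) = 0.388×13.1 + 694×12.4 = 8611 m²/day.
Total thickness b = 25.50 m, so K_eq = Σ(K_i·b_i)/b = 337.7 m/day.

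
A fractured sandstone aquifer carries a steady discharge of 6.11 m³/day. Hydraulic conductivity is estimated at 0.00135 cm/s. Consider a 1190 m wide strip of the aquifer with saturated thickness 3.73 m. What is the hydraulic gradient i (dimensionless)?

0.00118

Convert K: 0.00135 cm/s × 864 = 1.166 m/day.
Cross-sectional area A = 1190 × 3.73 = 4439 m².
From Q = K·A·i, i = Q / (K·A) = 6.11 / (1.166 × 4439) = 0.001180.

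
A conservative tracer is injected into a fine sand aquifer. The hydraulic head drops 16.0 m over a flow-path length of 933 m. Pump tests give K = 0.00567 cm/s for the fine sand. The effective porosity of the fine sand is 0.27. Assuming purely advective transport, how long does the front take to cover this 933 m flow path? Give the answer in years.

8.21

Convert K: 0.00567 cm/s × 864 = 4.899 m/day.
Hydraulic gradient i = Δh / L = 16.0 / 933 = 0.01715.
Darcy flux q = K · i = 4.899 × 0.01715 = 0.08401 m/day.
Seepage velocity v = q / n_e = 0.08401 / 0.27 = 0.3112 m/day.
Travel time t = L / v = 933 / 0.3112 = 2999 days = 8.210 years.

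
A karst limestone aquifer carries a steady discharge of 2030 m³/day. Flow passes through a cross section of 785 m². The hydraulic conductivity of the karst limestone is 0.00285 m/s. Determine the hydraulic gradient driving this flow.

Convert K: 0.00285 m/s × 86400 = 246.2 m/day.
From Q = K·A·i, i = Q / (K·A) = 2030 / (246.2 × 785.0) = 0.01050.

0.0105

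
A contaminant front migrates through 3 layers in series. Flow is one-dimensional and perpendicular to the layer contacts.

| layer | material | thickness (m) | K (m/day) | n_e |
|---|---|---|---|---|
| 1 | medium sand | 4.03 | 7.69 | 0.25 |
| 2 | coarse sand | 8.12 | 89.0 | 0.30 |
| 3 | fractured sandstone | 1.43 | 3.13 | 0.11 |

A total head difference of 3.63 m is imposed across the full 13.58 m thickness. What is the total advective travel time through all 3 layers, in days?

1.06

With flow normal to the layers, continuity requires the same specific discharge q through every layer.
Σ(b_i/K_i) = 4.03/7.69 + 8.12/89.0 + 1.43/3.13 = 1.072 d.
q = Δh / Σ(b_i/K_i) = 3.63 / 1.072 = 3.386 m/day.
In each layer the seepage velocity is v_i = q/n_i, so the layer transit time is t_i = b_i·n_i / q:
  layer 1 (medium sand): t_1 = 4.03 × 0.25 / 3.386 = 0.2976 d
  layer 2 (coarse sand): t_2 = 8.12 × 0.30 / 3.386 = 0.7195 d
  layer 3 (fractured sandstone): t_3 = 1.43 × 0.11 / 3.386 = 0.04646 d
Total t = Σ t_i = 1.064 days.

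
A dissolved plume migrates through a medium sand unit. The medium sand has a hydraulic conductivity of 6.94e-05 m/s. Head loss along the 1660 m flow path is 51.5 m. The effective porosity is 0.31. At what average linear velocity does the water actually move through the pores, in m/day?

0.600

Convert K: 6.94e-05 m/s × 86400 = 5.996 m/day.
Hydraulic gradient i = Δh / L = 51.5 / 1660 = 0.03102.
Darcy flux q = K · i = 5.996 × 0.03102 = 0.1860 m/day.
Seepage velocity v = q / n_e = 0.1860 / 0.31 = 0.6001 m/day.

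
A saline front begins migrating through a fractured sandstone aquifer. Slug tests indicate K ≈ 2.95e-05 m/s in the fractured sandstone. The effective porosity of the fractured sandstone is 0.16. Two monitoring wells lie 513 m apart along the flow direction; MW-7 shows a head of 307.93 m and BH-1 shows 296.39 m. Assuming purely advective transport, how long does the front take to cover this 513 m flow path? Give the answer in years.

3.92

Convert K: 2.95e-05 m/s × 86400 = 2.549 m/day.
Hydraulic gradient i = (307.93 − 296.39) / 513 = 11.54 / 513 = 0.02250.
Darcy flux q = K · i = 2.549 × 0.02250 = 0.05734 m/day.
Seepage velocity v = q / n_e = 0.05734 / 0.16 = 0.3583 m/day.
Travel time t = L / v = 513 / 0.3583 = 1432 days = 3.919 years.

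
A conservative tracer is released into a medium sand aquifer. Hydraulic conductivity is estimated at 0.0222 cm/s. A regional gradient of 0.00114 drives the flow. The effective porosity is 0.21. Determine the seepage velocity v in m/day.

Convert K: 0.0222 cm/s × 864 = 19.18 m/day.
Hydraulic gradient i = 0.00114.
Darcy flux q = K · i = 19.18 × 0.001140 = 0.02187 m/day.
Seepage velocity v = q / n_e = 0.02187 / 0.21 = 0.1041 m/day.

0.104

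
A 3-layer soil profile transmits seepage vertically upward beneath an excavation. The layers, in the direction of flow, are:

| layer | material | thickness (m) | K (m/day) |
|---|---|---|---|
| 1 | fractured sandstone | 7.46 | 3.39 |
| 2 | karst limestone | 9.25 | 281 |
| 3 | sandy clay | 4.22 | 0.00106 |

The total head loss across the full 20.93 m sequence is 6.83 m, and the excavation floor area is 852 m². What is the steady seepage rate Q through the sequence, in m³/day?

1.46

Flow is perpendicular to layering, so the layers act in series and the equivalent K is the thickness-weighted harmonic mean.
Total thickness L = 7.46 + 9.25 + 4.22 = 20.93 m.
Σ(b_i/K_i) = 7.46/3.39 + 9.25/281 + 4.22/0.00106 = 3983 d.
K_eq = L / Σ(b_i/K_i) = 20.93 / 3983 = 0.005254 m/day.
Q = K_eq · A · (Δh/L) = 0.005254 × 852 × (6.83/20.93) = 1.461 m³/day.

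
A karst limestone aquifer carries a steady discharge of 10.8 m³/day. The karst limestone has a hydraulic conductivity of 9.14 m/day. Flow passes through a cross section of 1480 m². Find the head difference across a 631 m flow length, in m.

From Q = K·A·i, i = Q / (K·A) = 10.8 / (9.140 × 1480) = 0.0007984.
Head loss Δh = i · L = 0.0007984 × 631 = 0.5038 m.

0.504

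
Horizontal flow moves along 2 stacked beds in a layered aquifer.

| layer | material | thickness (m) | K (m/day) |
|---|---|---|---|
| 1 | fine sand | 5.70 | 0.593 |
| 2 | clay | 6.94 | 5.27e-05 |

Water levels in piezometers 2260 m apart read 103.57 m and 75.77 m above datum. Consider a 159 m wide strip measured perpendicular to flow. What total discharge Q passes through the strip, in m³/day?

6.61

Flow is parallel to layering, so each bed carries its own Darcy discharge and the transmissivities add.
Σ(K_i·b_i) = 0.593×5.70 + 5.27e-05×6.94 = 3.380 m²/day.
Hydraulic gradient i = (103.57 − 75.77) / 2260 = 27.8 / 2260 = 0.01230.
Q = Σ(K_i·b_i) · W · i = 3.380 × 159 × 0.01230 = 6.612 m³/day.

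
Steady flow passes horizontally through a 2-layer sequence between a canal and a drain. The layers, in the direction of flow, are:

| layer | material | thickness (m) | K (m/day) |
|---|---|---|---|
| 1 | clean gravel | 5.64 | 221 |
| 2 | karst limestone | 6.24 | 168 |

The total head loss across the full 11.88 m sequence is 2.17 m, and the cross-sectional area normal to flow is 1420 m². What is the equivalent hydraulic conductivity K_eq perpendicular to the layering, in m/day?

Flow is perpendicular to layering, so the layers act in series and the equivalent K is the thickness-weighted harmonic mean.
Total thickness L = 5.64 + 6.24 = 11.88 m.
Σ(b_i/K_i) = 5.64/221 + 6.24/168 = 0.06266 d.
K_eq = L / Σ(b_i/K_i) = 11.88 / 0.06266 = 189.6 m/day.

190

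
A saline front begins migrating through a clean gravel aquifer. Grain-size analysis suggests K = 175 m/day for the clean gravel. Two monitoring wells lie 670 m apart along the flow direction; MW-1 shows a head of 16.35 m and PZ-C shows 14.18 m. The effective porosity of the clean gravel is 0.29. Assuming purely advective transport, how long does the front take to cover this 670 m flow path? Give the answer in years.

0.939

Hydraulic gradient i = (16.35 − 14.18) / 670 = 2.17 / 670 = 0.003239.
Darcy flux q = K · i = 175.0 × 0.003239 = 0.5668 m/day.
Seepage velocity v = q / n_e = 0.5668 / 0.29 = 1.954 m/day.
Travel time t = L / v = 670 / 1.954 = 342.8 days = 0.9386 years.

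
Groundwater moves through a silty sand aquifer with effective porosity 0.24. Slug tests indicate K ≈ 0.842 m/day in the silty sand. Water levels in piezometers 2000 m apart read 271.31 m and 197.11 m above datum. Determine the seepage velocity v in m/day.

Hydraulic gradient i = (271.31 − 197.11) / 2000 = 74.2 / 2000 = 0.03710.
Darcy flux q = K · i = 0.8420 × 0.03710 = 0.03124 m/day.
Seepage velocity v = q / n_e = 0.03124 / 0.24 = 0.1302 m/day.

0.130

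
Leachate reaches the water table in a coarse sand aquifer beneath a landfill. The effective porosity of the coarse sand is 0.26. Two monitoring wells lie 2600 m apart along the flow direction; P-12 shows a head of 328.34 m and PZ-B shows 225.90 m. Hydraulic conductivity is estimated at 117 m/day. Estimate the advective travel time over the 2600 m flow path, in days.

147

Hydraulic gradient i = (328.34 − 225.90) / 2600 = 102.44 / 2600 = 0.03940.
Darcy flux q = K · i = 117.0 × 0.03940 = 4.610 m/day.
Seepage velocity v = q / n_e = 4.610 / 0.26 = 17.73 m/day.
Travel time t = L / v = 2600 / 17.73 = 146.6 days.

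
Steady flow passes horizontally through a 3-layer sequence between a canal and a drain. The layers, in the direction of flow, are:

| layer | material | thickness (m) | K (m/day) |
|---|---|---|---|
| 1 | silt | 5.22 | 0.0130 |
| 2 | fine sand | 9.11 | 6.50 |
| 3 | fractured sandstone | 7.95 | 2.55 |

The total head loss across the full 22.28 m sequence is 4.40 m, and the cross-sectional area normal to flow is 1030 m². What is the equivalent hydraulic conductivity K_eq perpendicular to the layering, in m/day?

0.0549

Flow is perpendicular to layering, so the layers act in series and the equivalent K is the thickness-weighted harmonic mean.
Total thickness L = 5.22 + 9.11 + 7.95 = 22.28 m.
Σ(b_i/K_i) = 5.22/0.0130 + 9.11/6.50 + 7.95/2.55 = 406.1 d.
K_eq = L / Σ(b_i/K_i) = 22.28 / 406.1 = 0.05487 m/day.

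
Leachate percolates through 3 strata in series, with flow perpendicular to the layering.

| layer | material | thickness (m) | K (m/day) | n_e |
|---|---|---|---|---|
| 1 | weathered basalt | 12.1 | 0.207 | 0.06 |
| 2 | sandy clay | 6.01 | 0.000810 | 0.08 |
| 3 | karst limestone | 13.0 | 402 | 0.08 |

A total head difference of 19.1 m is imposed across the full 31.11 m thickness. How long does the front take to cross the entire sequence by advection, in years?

With flow normal to the layers, continuity requires the same specific discharge q through every layer.
Σ(b_i/K_i) = 12.1/0.207 + 6.01/0.000810 + 13.0/402 = 7478 d.
q = Δh / Σ(b_i/K_i) = 19.1 / 7478 = 0.002554 m/day.
In each layer the seepage velocity is v_i = q/n_i, so the layer transit time is t_i = b_i·n_i / q:
  layer 1 (weathered basalt): t_1 = 12.1 × 0.06 / 0.002554 = 284.3 d
  layer 2 (sandy clay): t_2 = 6.01 × 0.08 / 0.002554 = 188.2 d
  layer 3 (karst limestone): t_3 = 13.0 × 0.08 / 0.002554 = 407.2 d
Total t = Σ t_i = 879.7 days = 2.408 years.

2.41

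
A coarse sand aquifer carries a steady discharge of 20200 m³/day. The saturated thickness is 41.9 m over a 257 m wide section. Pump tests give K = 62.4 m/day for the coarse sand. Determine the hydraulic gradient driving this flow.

Cross-sectional area A = 257 × 41.9 = 10768 m².
From Q = K·A·i, i = Q / (K·A) = 20200 / (62.40 × 10768) = 0.03006.

0.0301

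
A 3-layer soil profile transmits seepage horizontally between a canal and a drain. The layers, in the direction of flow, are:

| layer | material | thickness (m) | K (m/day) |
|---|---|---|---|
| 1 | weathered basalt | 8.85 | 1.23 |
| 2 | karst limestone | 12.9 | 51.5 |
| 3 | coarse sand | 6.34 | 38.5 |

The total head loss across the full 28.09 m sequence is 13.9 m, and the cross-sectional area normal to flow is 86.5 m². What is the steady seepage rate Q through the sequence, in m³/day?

158

Flow is perpendicular to layering, so the layers act in series and the equivalent K is the thickness-weighted harmonic mean.
Total thickness L = 8.85 + 12.9 + 6.34 = 28.09 m.
Σ(b_i/K_i) = 8.85/1.23 + 12.9/51.5 + 6.34/38.5 = 7.610 d.
K_eq = L / Σ(b_i/K_i) = 28.09 / 7.610 = 3.691 m/day.
Q = K_eq · A · (Δh/L) = 3.691 × 86.5 × (13.9/28.09) = 158.0 m³/day.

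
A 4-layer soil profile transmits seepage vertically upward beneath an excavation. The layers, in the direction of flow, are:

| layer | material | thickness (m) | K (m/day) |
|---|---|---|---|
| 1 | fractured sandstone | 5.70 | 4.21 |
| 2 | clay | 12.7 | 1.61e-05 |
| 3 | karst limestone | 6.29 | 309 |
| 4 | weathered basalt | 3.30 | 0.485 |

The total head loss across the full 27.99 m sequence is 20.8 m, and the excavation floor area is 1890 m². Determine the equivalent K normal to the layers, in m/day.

Flow is perpendicular to layering, so the layers act in series and the equivalent K is the thickness-weighted harmonic mean.
Total thickness L = 5.70 + 12.7 + 6.29 + 3.30 = 27.99 m.
Σ(b_i/K_i) = 5.70/4.21 + 12.7/1.61e-05 + 6.29/309 + 3.30/0.485 = 7.888e+05 d.
K_eq = L / Σ(b_i/K_i) = 27.99 / 7.888e+05 = 3.548e-05 m/day.

3.55e-05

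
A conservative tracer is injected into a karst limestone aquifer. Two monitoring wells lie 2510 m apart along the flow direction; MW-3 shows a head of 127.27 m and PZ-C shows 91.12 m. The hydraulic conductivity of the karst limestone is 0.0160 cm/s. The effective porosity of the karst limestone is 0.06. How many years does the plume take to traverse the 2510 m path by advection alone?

2.07

Convert K: 0.0160 cm/s × 864 = 13.82 m/day.
Hydraulic gradient i = (127.27 − 91.12) / 2510 = 36.15 / 2510 = 0.01440.
Darcy flux q = K · i = 13.82 × 0.01440 = 0.1991 m/day.
Seepage velocity v = q / n_e = 0.1991 / 0.06 = 3.318 m/day.
Travel time t = L / v = 2510 / 3.318 = 756.4 days = 2.071 years.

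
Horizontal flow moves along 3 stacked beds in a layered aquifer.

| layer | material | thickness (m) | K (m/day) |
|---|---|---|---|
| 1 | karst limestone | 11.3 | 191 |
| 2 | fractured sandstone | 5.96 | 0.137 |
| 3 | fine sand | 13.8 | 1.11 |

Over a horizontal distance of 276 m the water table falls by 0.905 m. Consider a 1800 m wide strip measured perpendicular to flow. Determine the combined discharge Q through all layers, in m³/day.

Flow is parallel to layering, so each bed carries its own Darcy discharge and the transmissivities add.
Σ(K_i·b_i) = 191×11.3 + 0.137×5.96 + 1.11×13.8 = 2174 m²/day.
Hydraulic gradient i = Δh / L = 0.905 / 276 = 0.003279.
Q = Σ(K_i·b_i) · W · i = 2174 × 1800 × 0.003279 = 12834 m³/day.

12800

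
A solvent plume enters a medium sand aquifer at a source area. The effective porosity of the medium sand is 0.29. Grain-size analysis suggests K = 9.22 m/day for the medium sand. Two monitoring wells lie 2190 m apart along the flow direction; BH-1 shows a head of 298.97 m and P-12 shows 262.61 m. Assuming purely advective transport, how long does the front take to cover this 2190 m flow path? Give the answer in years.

11.4

Hydraulic gradient i = (298.97 − 262.61) / 2190 = 36.36 / 2190 = 0.01660.
Darcy flux q = K · i = 9.220 × 0.01660 = 0.1531 m/day.
Seepage velocity v = q / n_e = 0.1531 / 0.29 = 0.5279 m/day.
Travel time t = L / v = 2190 / 0.5279 = 4149 days = 11.36 years.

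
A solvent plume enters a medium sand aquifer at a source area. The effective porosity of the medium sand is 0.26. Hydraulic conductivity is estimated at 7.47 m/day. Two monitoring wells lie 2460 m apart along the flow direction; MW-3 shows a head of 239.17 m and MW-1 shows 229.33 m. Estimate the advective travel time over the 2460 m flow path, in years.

Hydraulic gradient i = (239.17 − 229.33) / 2460 = 9.84 / 2460 = 0.004000.
Darcy flux q = K · i = 7.470 × 0.004000 = 0.02988 m/day.
Seepage velocity v = q / n_e = 0.02988 / 0.26 = 0.1149 m/day.
Travel time t = L / v = 2460 / 0.1149 = 21406 days = 58.61 years.

58.6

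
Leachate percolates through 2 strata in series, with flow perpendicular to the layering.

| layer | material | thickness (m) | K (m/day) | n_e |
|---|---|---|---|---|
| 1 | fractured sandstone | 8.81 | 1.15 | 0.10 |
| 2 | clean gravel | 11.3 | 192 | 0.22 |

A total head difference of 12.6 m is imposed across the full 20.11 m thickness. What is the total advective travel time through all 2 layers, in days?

2.06

With flow normal to the layers, continuity requires the same specific discharge q through every layer.
Σ(b_i/K_i) = 8.81/1.15 + 11.3/192 = 7.720 d.
q = Δh / Σ(b_i/K_i) = 12.6 / 7.720 = 1.632 m/day.
In each layer the seepage velocity is v_i = q/n_i, so the layer transit time is t_i = b_i·n_i / q:
  layer 1 (fractured sandstone): t_1 = 8.81 × 0.10 / 1.632 = 0.5398 d
  layer 2 (clean gravel): t_2 = 11.3 × 0.22 / 1.632 = 1.523 d
Total t = Σ t_i = 2.063 days.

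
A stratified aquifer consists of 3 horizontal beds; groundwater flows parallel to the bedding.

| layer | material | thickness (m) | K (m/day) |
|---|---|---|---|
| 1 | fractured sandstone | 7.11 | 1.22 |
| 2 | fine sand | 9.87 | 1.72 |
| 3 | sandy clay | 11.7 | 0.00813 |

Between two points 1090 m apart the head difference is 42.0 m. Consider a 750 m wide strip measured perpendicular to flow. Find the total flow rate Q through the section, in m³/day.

Flow is parallel to layering, so each bed carries its own Darcy discharge and the transmissivities add.
Σ(K_i·b_i) = 1.22×7.11 + 1.72×9.87 + 0.00813×11.7 = 25.75 m²/day.
Hydraulic gradient i = Δh / L = 42.0 / 1090 = 0.03853.
Q = Σ(K_i·b_i) · W · i = 25.75 × 750 × 0.03853 = 744.0 m³/day.

744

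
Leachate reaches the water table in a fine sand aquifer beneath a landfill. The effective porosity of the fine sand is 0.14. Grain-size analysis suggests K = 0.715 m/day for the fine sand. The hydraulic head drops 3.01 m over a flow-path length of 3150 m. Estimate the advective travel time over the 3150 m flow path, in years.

Hydraulic gradient i = Δh / L = 3.01 / 3150 = 0.0009556.
Darcy flux q = K · i = 0.7150 × 0.0009556 = 0.0006832 m/day.
Seepage velocity v = q / n_e = 0.0006832 / 0.14 = 0.004880 m/day.
Travel time t = L / v = 3150 / 0.004880 = 6.455e+05 days = 1767 years.

1770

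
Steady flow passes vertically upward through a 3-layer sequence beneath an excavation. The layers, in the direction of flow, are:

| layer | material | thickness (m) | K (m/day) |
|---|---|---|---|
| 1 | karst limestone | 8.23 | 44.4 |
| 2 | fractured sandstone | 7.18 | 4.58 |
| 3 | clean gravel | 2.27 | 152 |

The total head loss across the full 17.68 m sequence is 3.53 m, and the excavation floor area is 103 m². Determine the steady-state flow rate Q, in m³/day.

Flow is perpendicular to layering, so the layers act in series and the equivalent K is the thickness-weighted harmonic mean.
Total thickness L = 8.23 + 7.18 + 2.27 = 17.68 m.
Σ(b_i/K_i) = 8.23/44.4 + 7.18/4.58 + 2.27/152 = 1.768 d.
K_eq = L / Σ(b_i/K_i) = 17.68 / 1.768 = 10.00 m/day.
Q = K_eq · A · (Δh/L) = 10.00 × 103 × (3.53/17.68) = 205.7 m³/day.

206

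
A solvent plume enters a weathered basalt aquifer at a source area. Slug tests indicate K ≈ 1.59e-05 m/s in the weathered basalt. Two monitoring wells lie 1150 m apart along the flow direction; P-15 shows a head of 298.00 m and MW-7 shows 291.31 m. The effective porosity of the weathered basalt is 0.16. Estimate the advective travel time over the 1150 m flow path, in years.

Convert K: 1.59e-05 m/s × 86400 = 1.374 m/day.
Hydraulic gradient i = (298.00 − 291.31) / 1150 = 6.69 / 1150 = 0.005817.
Darcy flux q = K · i = 1.374 × 0.005817 = 0.007992 m/day.
Seepage velocity v = q / n_e = 0.007992 / 0.16 = 0.04995 m/day.
Travel time t = L / v = 1150 / 0.04995 = 23024 days = 63.04 years.

63.0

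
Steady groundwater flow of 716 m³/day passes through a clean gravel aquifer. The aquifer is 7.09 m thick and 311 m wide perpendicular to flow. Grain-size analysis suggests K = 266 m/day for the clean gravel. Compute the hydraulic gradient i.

0.00122

Cross-sectional area A = 311 × 7.09 = 2205 m².
From Q = K·A·i, i = Q / (K·A) = 716 / (266.0 × 2205) = 0.001221.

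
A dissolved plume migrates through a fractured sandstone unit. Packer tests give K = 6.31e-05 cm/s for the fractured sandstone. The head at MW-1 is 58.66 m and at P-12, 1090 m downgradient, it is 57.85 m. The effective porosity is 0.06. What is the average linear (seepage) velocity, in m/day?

Convert K: 6.31e-05 cm/s × 864 = 0.05452 m/day.
Hydraulic gradient i = (58.66 − 57.85) / 1090 = 0.81 / 1090 = 0.0007431.
Darcy flux q = K · i = 0.05452 × 0.0007431 = 4.051e-05 m/day.
Seepage velocity v = q / n_e = 4.051e-05 / 0.06 = 0.0006752 m/day.

0.000675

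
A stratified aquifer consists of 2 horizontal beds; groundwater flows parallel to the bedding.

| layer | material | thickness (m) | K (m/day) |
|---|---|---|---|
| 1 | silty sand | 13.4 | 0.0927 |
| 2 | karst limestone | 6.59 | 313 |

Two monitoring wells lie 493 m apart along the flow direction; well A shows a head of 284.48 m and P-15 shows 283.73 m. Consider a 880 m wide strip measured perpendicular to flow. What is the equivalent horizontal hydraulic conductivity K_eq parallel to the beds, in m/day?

Flow is parallel to layering, so each bed carries its own Darcy discharge and the transmissivities add.
Σ(K_i·b_i) = 0.0927×13.4 + 313×6.59 = 2064 m²/day.
Total thickness b = 19.99 m, so K_eq = Σ(K_i·b_i)/b = 103.2 m/day.

103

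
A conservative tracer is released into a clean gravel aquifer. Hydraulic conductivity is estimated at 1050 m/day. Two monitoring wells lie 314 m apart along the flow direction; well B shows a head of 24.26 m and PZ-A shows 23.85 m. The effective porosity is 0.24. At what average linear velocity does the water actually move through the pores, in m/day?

5.71

Hydraulic gradient i = (24.26 − 23.85) / 314 = 0.41 / 314 = 0.001306.
Darcy flux q = K · i = 1050 × 0.001306 = 1.371 m/day.
Seepage velocity v = q / n_e = 1.371 / 0.24 = 5.713 m/day.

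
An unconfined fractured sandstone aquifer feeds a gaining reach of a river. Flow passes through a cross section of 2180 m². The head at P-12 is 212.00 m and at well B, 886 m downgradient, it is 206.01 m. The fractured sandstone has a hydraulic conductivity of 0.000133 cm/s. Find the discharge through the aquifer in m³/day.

1.69

Convert K: 0.000133 cm/s × 864 = 0.1149 m/day.
Hydraulic gradient i = (212.00 − 206.01) / 886 = 5.99 / 886 = 0.006761.
Darcy's law: Q = K · A · i = 0.1149 × 2180 × 0.006761 = 1.694 m³/day.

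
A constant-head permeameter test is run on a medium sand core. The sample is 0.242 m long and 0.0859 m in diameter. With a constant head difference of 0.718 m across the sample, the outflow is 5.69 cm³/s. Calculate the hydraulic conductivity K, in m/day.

Cross-sectional area A = π·(d/2)² = π × (0.0859/2)² = 0.005795 m².
Convert discharge: 5.69 cm³/s = 5.690e-06 m³/s.
Darcy's law rearranged: K = Q·L / (A·Δh) = 5.690e-06 × 0.242 / (0.005795 × 0.718) = 0.0003309 m/s = 28.59 m/day.

28.6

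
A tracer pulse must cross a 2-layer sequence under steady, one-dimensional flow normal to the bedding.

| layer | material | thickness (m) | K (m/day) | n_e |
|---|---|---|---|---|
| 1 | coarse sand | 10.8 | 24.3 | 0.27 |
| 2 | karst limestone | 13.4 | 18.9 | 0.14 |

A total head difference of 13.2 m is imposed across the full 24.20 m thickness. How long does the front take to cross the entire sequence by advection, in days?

With flow normal to the layers, continuity requires the same specific discharge q through every layer.
Σ(b_i/K_i) = 10.8/24.3 + 13.4/18.9 = 1.153 d.
q = Δh / Σ(b_i/K_i) = 13.2 / 1.153 = 11.44 m/day.
In each layer the seepage velocity is v_i = q/n_i, so the layer transit time is t_i = b_i·n_i / q:
  layer 1 (coarse sand): t_1 = 10.8 × 0.27 / 11.44 = 0.2548 d
  layer 2 (karst limestone): t_2 = 13.4 × 0.14 / 11.44 = 0.1639 d
Total t = Σ t_i = 0.4187 days.

0.419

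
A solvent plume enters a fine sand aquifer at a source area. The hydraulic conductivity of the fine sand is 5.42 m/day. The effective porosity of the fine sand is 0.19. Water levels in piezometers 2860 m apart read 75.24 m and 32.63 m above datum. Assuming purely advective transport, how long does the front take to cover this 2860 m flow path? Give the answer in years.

Hydraulic gradient i = (75.24 − 32.63) / 2860 = 42.61 / 2860 = 0.01490.
Darcy flux q = K · i = 5.420 × 0.01490 = 0.08075 m/day.
Seepage velocity v = q / n_e = 0.08075 / 0.19 = 0.4250 m/day.
Travel time t = L / v = 2860 / 0.4250 = 6729 days = 18.42 years.

18.4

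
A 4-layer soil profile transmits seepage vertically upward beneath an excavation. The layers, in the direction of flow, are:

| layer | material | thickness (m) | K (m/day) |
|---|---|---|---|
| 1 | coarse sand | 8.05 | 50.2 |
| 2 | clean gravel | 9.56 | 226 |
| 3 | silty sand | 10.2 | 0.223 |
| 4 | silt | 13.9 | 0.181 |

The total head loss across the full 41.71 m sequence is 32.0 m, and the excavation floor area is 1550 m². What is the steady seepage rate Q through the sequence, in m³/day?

Flow is perpendicular to layering, so the layers act in series and the equivalent K is the thickness-weighted harmonic mean.
Total thickness L = 8.05 + 9.56 + 10.2 + 13.9 = 41.71 m.
Σ(b_i/K_i) = 8.05/50.2 + 9.56/226 + 10.2/0.223 + 13.9/0.181 = 122.7 d.
K_eq = L / Σ(b_i/K_i) = 41.71 / 122.7 = 0.3398 m/day.
Q = K_eq · A · (Δh/L) = 0.3398 × 1550 × (32.0/41.71) = 404.1 m³/day.

404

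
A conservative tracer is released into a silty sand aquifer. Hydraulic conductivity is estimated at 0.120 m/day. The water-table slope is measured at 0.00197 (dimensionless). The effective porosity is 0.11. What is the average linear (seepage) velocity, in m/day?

0.00215

Hydraulic gradient i = 0.00197.
Darcy flux q = K · i = 0.1200 × 0.001970 = 0.0002364 m/day.
Seepage velocity v = q / n_e = 0.0002364 / 0.11 = 0.002149 m/day.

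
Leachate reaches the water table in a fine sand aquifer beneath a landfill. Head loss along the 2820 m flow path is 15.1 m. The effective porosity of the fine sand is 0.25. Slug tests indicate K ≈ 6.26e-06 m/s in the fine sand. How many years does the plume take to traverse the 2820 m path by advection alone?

666

Convert K: 6.26e-06 m/s × 86400 = 0.5409 m/day.
Hydraulic gradient i = Δh / L = 15.1 / 2820 = 0.005355.
Darcy flux q = K · i = 0.5409 × 0.005355 = 0.002896 m/day.
Seepage velocity v = q / n_e = 0.002896 / 0.25 = 0.01158 m/day.
Travel time t = L / v = 2820 / 0.01158 = 2.434e+05 days = 666.5 years.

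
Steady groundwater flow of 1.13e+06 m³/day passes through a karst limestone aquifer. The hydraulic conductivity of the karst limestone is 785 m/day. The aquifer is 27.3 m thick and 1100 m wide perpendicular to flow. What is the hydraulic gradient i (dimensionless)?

Cross-sectional area A = 1100 × 27.3 = 30030 m².
From Q = K·A·i, i = Q / (K·A) = 1.13e+06 / (785.0 × 30030) = 0.04794.

0.0479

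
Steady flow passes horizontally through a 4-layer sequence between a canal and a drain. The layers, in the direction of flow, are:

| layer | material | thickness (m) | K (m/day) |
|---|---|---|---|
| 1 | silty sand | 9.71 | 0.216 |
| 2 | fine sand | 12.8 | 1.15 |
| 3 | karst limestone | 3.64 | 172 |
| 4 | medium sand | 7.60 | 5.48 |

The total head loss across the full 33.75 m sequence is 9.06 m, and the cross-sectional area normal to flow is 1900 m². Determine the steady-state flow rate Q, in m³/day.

299

Flow is perpendicular to layering, so the layers act in series and the equivalent K is the thickness-weighted harmonic mean.
Total thickness L = 9.71 + 12.8 + 3.64 + 7.60 = 33.75 m.
Σ(b_i/K_i) = 9.71/0.216 + 12.8/1.15 + 3.64/172 + 7.60/5.48 = 57.49 d.
K_eq = L / Σ(b_i/K_i) = 33.75 / 57.49 = 0.5870 m/day.
Q = K_eq · A · (Δh/L) = 0.5870 × 1900 × (9.06/33.75) = 299.4 m³/day.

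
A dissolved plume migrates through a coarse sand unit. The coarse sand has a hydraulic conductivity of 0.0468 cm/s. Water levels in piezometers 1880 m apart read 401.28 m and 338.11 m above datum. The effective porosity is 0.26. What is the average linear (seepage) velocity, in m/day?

5.23

Convert K: 0.0468 cm/s × 864 = 40.44 m/day.
Hydraulic gradient i = (401.28 − 338.11) / 1880 = 63.17 / 1880 = 0.03360.
Darcy flux q = K · i = 40.44 × 0.03360 = 1.359 m/day.
Seepage velocity v = q / n_e = 1.359 / 0.26 = 5.226 m/day.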